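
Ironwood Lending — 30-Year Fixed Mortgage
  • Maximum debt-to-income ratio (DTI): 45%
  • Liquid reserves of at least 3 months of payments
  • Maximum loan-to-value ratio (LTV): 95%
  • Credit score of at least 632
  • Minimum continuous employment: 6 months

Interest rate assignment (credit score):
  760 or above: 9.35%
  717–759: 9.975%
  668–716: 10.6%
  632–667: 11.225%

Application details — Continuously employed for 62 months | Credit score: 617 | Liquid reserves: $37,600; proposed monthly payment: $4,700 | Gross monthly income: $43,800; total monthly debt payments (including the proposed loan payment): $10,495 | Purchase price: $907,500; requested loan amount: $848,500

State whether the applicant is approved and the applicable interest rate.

Denied

Credit score 617 < 632 (below minimum)
Employment 62 ≥ 6 months
Reserves: 37,600 ÷ 4,700 = 8.0 months (meets 3-month minimum)
Loan-to-value = 848,500/907,500 = 93.5% — pass (95% max)
Debt-to-income = 10,495/43,800 = 24% — meets 45% limit
Not all requirements met → denied.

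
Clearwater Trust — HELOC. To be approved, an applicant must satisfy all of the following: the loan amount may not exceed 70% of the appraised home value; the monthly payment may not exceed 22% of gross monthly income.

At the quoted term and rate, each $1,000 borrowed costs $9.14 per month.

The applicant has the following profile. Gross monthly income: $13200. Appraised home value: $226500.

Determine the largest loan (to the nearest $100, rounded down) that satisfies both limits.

$158,500

Payment cap: 22% × $13,200 = $2,904/month.
At $9.14 per $1,000, that supports 2,904/9.14 × 1,000 ≈ $317,724 → $317,700.
LTV cap: 70% × $226,500 = $158,550 → $158,500.
Binding constraint: loan-to-value.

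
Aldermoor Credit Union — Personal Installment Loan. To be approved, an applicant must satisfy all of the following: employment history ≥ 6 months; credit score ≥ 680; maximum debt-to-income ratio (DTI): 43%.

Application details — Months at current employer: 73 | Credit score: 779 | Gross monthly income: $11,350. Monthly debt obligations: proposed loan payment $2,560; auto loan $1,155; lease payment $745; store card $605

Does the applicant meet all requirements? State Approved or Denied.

Employment 73 ≥ 6 months
Credit score 779 ≥ 680 (meets)
Total monthly debts = (2,560 + 1,155 + 745 + 605) = 5,065. DTI: 5,065 ÷ 11,350 = 44.6%, exceeds the 43% cap
Fails on DTI.

Denied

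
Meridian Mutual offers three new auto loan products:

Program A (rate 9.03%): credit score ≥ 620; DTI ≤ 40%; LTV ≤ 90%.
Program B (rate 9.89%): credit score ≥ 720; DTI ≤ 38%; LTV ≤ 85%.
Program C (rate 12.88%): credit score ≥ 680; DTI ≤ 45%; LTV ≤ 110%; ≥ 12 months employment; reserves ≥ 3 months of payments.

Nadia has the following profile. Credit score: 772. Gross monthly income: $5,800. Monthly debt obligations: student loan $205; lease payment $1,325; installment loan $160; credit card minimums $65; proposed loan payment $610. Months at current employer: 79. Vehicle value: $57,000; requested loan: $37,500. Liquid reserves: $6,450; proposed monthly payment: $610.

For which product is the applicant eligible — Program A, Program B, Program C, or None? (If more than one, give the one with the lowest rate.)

Program C

Total debts = (205 + 1,325 + 160 + 65 + 610) = 2,365; DTI = 2,365/5,800 = 40.8%.
LTV = 37,500/57,000 = 65.8%.
Reserves = 6,450/610 = 10.6 months.
Program A: score 772 ≥ 620; DTI 40.8% > 40%; LTV 65.8% ≤ 90% → does not qualify.
Program B: score 772 ≥ 720; DTI 40.8% > 38%; LTV 65.8% ≤ 85% → does not qualify.
Program C: score 772 ≥ 680; DTI 40.8% ≤ 45%; LTV 65.8% ≤ 110%; employment 79 ≥ 12 mo; reserves 10.6 ≥ 3 mo → qualifies.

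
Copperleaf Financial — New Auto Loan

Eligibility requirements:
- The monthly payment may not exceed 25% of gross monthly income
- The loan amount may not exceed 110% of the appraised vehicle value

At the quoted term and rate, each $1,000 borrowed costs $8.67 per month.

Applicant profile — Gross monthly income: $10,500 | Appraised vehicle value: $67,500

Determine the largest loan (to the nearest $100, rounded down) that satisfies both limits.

$74,200

Payment cap: 25% × $10,500 = $2,625/month.
At $8.67 per $1,000, that supports 2,625/8.67 × 1,000 ≈ $302,768 → $302,700.
LTV cap: 110% × $67,500 = $74,250 → $74,200.
Binding constraint: loan-to-value.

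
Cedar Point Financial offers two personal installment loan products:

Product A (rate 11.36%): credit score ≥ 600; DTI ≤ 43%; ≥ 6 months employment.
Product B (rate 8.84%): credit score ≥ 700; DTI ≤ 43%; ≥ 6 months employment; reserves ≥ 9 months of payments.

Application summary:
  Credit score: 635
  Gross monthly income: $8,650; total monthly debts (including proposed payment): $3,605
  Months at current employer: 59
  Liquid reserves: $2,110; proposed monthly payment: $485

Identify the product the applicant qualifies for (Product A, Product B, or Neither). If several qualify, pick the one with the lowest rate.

Product A

DTI = 3,605/8,650 = 41.7%.
Reserves = 2,110/485 = 4.4 months.
Product A: score 635 ≥ 600; DTI 41.7% ≤ 43%; employment 59 ≥ 6 mo → qualifies.
Product B: score 635 < 700; DTI 41.7% ≤ 43%; employment 59 ≥ 6 mo; reserves 4.4 < 9 mo → does not qualify.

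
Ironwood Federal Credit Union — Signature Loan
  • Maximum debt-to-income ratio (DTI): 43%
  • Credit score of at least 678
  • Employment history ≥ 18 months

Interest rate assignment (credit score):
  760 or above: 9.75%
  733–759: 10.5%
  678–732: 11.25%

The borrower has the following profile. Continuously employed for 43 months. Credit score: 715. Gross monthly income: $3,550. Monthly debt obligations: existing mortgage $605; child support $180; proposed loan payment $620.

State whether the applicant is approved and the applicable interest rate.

Approved at 11.25%

Credit score 715 ≥ 678 (meets minimum)
Total monthly debts = (605 + 180 + 620) = 1,405. DTI: 1,405 ÷ 3,550 = 39.6%, within the 43% cap
Employment 43 ≥ 18 months
All requirements met. Score 715 falls in the 678–732 tier → 11.25%.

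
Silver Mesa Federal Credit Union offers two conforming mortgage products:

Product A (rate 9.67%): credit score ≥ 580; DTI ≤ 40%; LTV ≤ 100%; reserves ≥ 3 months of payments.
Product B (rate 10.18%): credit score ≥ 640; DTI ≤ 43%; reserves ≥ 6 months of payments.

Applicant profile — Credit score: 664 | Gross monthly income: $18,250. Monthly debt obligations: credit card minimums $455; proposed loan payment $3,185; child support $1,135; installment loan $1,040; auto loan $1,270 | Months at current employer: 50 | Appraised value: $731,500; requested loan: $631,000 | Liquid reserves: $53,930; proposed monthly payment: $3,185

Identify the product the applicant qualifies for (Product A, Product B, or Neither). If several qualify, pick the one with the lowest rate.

Product A

Total debts = (455 + 3,185 + 1,135 + 1,040 + 1,270) = 7,085; DTI = 7,085/18,250 = 38.8%.
LTV = 631,000/731,500 = 86.3%.
Reserves = 53,930/3,185 = 16.9 months.
Product A: score 664 ≥ 580; DTI 38.8% ≤ 40%; LTV 86.3% ≤ 100%; reserves 16.9 ≥ 3 mo → qualifies.
Product B: score 664 ≥ 640; DTI 38.8% ≤ 43%; reserves 16.9 ≥ 6 mo → qualifies.
Qualifying: Product A, Product B. Lowest rate is 9.67% → Product A.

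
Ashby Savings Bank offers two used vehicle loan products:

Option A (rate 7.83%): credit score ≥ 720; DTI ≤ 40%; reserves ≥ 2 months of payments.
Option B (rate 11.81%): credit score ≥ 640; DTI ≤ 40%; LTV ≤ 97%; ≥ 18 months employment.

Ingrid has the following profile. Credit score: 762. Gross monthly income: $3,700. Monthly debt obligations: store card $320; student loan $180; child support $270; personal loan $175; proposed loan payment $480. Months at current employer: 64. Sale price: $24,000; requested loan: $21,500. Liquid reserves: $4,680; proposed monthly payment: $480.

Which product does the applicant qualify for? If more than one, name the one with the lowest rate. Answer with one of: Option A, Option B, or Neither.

Total debts = (320 + 180 + 270 + 175 + 480) = 1,425; DTI = 1,425/3,700 = 38.5%.
LTV = 21,500/24,000 = 89.6%.
Reserves = 4,680/480 = 9.8 months.
Option A: score 762 ≥ 720; DTI 38.5% ≤ 40%; reserves 9.8 ≥ 2 mo → qualifies.
Option B: score 762 ≥ 640; DTI 38.5% ≤ 40%; LTV 89.6% ≤ 97%; employment 64 ≥ 18 mo → qualifies.
Qualifying: Option A, Option B. Lowest rate is 7.83% → Option A.

Option A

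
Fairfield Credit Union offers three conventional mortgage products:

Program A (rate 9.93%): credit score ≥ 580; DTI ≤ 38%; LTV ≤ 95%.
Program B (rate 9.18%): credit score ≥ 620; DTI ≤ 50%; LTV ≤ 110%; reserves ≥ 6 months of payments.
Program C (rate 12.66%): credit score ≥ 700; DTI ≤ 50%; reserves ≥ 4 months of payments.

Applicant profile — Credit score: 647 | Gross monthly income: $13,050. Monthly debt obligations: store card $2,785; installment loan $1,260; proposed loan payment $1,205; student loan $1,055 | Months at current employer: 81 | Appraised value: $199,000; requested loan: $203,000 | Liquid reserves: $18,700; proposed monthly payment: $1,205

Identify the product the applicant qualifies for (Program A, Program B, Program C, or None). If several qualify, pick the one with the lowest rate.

Program B

Total debts = (2,785 + 1,260 + 1,205 + 1,055) = 6,305; DTI = 6,305/13,050 = 48.3%.
LTV = 203,000/199,000 = 102%.
Reserves = 18,700/1,205 = 15.5 months.
Program A: score 647 ≥ 580; DTI 48.3% > 38%; LTV 102% > 95% → does not qualify.
Program B: score 647 ≥ 620; DTI 48.3% ≤ 50%; LTV 102% ≤ 110%; reserves 15.5 ≥ 6 mo → qualifies.
Program C: score 647 < 700; DTI 48.3% ≤ 50%; reserves 15.5 ≥ 4 mo → does not qualify.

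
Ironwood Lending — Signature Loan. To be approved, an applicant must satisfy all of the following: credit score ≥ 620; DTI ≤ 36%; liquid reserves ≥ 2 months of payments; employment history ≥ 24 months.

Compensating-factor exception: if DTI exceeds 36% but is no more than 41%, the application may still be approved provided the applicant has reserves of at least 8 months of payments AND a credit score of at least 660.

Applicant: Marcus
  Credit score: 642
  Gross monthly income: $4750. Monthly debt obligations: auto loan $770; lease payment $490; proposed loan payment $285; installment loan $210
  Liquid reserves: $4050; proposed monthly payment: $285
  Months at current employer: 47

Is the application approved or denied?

Credit score 642 ≥ 620 (meets base)
Total debts = (770 + 490 + 285 + 210) = 1,755. DTI = 1,755/4,750 = 36.9% > 36% — standard DTI limit exceeded.
Liquid reserves cover 4,050/285 = 14.2 months — ≥ 2 required
Employment 47 ≥ 24 months
36.9% falls in the override range (36%–41%), so the compensating-factor test applies.
Reserves 14.2 ≥ 8 months; credit score 642 < 660.
Compensating-factor requirement not fully met.

Denied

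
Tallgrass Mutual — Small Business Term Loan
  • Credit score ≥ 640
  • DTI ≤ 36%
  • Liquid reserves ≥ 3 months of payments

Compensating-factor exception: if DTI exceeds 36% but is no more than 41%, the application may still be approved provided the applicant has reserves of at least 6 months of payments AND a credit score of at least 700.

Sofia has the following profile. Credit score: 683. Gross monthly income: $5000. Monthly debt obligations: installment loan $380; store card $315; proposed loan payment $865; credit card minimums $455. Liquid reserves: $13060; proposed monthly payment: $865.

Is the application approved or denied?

Denied

Credit score 683 ≥ 640 (meets base)
Total debts = (380 + 315 + 865 + 455) = 2,015. DTI: 2,015 ÷ 5,000 = 40.3%, over the 36% base limit.
Liquid reserves cover 13,060/865 = 15.1 months — ≥ 3 required
DTI 40.3% is within the 36%–41% exception band; checking compensating factors.
Reserves 15.1 ≥ 6 months; credit score 683 < 700.
Override conditions not both satisfied; exception does not apply.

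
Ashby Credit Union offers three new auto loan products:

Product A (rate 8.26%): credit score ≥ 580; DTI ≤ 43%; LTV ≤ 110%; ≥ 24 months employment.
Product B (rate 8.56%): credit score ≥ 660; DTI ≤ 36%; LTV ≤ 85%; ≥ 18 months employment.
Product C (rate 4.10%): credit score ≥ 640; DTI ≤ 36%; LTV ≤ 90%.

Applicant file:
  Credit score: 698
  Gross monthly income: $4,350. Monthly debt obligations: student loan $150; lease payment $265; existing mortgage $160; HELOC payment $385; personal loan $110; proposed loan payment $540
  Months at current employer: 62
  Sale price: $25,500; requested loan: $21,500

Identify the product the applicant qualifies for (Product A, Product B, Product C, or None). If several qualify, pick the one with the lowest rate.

Product A

Total debts = (150 + 265 + 160 + 385 + 110 + 540) = 1,610; DTI = 1,610/4,350 = 37%.
LTV = 21,500/25,500 = 84.3%.
Product A: score 698 ≥ 580; DTI 37% ≤ 43%; LTV 84.3% ≤ 110%; employment 62 ≥ 24 mo → qualifies.
Product B: score 698 ≥ 660; DTI 37% > 36%; LTV 84.3% ≤ 85%; employment 62 ≥ 18 mo → does not qualify.
Product C: score 698 ≥ 640; DTI 37% > 36%; LTV 84.3% ≤ 90% → does not qualify.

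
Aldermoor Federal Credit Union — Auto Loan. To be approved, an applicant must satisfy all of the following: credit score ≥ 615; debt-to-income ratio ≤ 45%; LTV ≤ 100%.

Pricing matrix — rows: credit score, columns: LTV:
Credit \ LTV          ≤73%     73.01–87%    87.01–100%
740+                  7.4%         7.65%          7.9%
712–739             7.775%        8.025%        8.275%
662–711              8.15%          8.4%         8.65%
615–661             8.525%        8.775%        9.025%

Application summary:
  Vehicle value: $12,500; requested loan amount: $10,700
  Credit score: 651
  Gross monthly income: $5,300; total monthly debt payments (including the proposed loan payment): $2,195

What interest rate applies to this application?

Credit score 651 ≥ 615; Debt-to-income = 2,195/5,300 = 41.4% — meets 45% limit
LTV: 10,700 ÷ 12,500 = 85.6%, within 100% cap
Credit 651 → row 615–661; LTV 85.6% → column 73.01–87%. Grid cell → 8.775%.

8.775%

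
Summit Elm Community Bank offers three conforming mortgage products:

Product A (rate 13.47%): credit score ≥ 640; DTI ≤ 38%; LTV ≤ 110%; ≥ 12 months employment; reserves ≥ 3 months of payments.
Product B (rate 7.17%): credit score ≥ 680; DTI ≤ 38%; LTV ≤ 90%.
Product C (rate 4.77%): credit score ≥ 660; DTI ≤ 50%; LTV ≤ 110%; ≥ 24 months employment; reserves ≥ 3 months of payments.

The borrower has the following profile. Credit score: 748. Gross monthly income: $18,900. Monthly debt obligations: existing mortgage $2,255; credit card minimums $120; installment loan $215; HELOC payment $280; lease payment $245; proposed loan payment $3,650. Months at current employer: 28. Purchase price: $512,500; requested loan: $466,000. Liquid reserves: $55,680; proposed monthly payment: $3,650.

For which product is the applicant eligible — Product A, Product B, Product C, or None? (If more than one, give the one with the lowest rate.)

Product C

Total debts = (2,255 + 120 + 215 + 280 + 245 + 3,650) = 6,765; DTI = 6,765/18,900 = 35.8%.
LTV = 466,000/512,500 = 90.9%.
Reserves = 55,680/3,650 = 15.3 months.
Product A: score 748 ≥ 640; DTI 35.8% ≤ 38%; LTV 90.9% ≤ 110%; employment 28 ≥ 12 mo; reserves 15.3 ≥ 3 mo → qualifies.
Product B: score 748 ≥ 680; DTI 35.8% ≤ 38%; LTV 90.9% > 90% → does not qualify.
Product C: score 748 ≥ 660; DTI 35.8% ≤ 50%; LTV 90.9% ≤ 110%; employment 28 ≥ 24 mo; reserves 15.3 ≥ 3 mo → qualifies.
Qualifying: Product A, Product C. Lowest rate is 4.77% → Product C.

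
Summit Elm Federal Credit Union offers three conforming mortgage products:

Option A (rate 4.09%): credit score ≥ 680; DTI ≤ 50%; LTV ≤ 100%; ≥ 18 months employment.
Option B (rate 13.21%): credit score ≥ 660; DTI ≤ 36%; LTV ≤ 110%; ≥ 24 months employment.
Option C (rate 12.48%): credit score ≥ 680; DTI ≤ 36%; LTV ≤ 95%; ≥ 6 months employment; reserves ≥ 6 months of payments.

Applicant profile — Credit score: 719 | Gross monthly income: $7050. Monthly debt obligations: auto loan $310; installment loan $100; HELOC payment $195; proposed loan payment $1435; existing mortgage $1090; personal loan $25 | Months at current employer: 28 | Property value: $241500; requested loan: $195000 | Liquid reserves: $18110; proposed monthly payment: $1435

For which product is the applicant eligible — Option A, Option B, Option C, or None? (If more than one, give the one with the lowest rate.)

Option A

Total debts = (310 + 100 + 195 + 1,435 + 1,090 + 25) = 3,155; DTI = 3,155/7,050 = 44.8%.
LTV = 195,000/241,500 = 80.7%.
Reserves = 18,110/1,435 = 12.6 months.
Option A: score 719 ≥ 680; DTI 44.8% ≤ 50%; LTV 80.7% ≤ 100%; employment 28 ≥ 18 mo → qualifies.
Option B: score 719 ≥ 660; DTI 44.8% > 36%; LTV 80.7% ≤ 110%; employment 28 ≥ 24 mo → does not qualify.
Option C: score 719 ≥ 680; DTI 44.8% > 36%; LTV 80.7% ≤ 95%; employment 28 ≥ 6 mo; reserves 12.6 ≥ 6 mo → does not qualify.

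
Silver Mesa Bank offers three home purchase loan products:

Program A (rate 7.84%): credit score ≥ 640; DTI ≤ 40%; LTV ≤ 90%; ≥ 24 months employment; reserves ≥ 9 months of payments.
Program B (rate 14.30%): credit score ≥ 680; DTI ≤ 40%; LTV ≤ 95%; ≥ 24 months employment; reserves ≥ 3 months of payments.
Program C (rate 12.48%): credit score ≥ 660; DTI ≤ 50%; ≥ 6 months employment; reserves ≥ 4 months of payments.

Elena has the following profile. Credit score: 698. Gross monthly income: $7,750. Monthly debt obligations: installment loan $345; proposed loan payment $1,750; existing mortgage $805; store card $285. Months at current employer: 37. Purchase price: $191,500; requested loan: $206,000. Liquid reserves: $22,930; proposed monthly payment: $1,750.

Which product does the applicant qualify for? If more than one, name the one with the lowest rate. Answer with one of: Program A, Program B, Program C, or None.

Total debts = (345 + 1,750 + 805 + 285) = 3,185; DTI = 3,185/7,750 = 41.1%.
LTV = 206,000/191,500 = 107.6%.
Reserves = 22,930/1,750 = 13.1 months.
Program A: score 698 ≥ 640; DTI 41.1% > 40%; LTV 107.6% > 90%; employment 37 ≥ 24 mo; reserves 13.1 ≥ 9 mo → does not qualify.
Program B: score 698 ≥ 680; DTI 41.1% > 40%; LTV 107.6% > 95%; employment 37 ≥ 24 mo; reserves 13.1 ≥ 3 mo → does not qualify.
Program C: score 698 ≥ 660; DTI 41.1% ≤ 50%; employment 37 ≥ 6 mo; reserves 13.1 ≥ 4 mo → qualifies.

Program C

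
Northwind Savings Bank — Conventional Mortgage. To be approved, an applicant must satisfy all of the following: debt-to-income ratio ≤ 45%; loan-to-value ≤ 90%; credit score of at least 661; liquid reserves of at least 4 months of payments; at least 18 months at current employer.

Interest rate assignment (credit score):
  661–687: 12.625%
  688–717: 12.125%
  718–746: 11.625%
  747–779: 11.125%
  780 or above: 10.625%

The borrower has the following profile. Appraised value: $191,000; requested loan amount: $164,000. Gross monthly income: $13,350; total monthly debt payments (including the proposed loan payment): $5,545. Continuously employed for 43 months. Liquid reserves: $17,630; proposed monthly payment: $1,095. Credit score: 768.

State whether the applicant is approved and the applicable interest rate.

Credit score 768 ≥ 661 (meets minimum)
DTI: 5,545 ÷ 13,350 = 41.5%, within the 45% cap
Loan-to-value = 164,000/191,000 = 85.9% — pass (90% max)
Reserves: 17,630 ÷ 1,095 = 16.1 months (meets 4-month minimum)
Employment 43 ≥ 18 months
All requirements met. Score 768 falls in the 747–779 tier → 11.125%.

Approved at 11.125%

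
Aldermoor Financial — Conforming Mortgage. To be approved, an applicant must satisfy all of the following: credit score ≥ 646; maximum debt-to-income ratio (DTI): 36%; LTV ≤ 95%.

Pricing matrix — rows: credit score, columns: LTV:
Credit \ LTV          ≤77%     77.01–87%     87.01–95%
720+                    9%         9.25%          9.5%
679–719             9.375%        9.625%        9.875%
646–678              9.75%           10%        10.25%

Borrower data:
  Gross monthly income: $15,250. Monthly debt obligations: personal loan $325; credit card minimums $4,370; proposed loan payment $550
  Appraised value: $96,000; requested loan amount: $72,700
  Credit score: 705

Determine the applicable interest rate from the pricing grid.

9.375%

Credit score 705 ≥ 646; Total monthly debts = (325 + 4,370 + 550) = 5,245. DTI: 5,245 ÷ 15,250 = 34.4%, within the 36% cap
Loan-to-value = 72,700/96,000 = 75.7% — pass (95% max)
Credit 705 → row 679–719; LTV 75.7% → column ≤77%. Grid cell → 9.375%.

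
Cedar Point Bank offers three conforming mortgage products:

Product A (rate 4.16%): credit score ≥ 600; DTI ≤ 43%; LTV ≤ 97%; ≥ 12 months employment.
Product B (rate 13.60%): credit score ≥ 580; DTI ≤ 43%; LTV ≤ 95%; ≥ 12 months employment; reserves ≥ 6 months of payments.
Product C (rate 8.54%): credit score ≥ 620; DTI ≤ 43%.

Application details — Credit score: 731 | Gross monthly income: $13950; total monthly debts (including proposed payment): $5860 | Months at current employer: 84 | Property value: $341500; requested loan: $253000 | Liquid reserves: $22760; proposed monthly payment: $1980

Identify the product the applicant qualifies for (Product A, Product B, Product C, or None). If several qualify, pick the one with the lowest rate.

Product A

DTI = 5,860/13,950 = 42%.
LTV = 253,000/341,500 = 74.1%.
Reserves = 22,760/1,980 = 11.5 months.
Product A: score 731 ≥ 600; DTI 42% ≤ 43%; LTV 74.1% ≤ 97%; employment 84 ≥ 12 mo → qualifies.
Product B: score 731 ≥ 580; DTI 42% ≤ 43%; LTV 74.1% ≤ 95%; employment 84 ≥ 12 mo; reserves 11.5 ≥ 6 mo → qualifies.
Product C: score 731 ≥ 620; DTI 42% ≤ 43% → qualifies.
Qualifying: Product A, Product B, Product C. Lowest rate is 4.16% → Product A.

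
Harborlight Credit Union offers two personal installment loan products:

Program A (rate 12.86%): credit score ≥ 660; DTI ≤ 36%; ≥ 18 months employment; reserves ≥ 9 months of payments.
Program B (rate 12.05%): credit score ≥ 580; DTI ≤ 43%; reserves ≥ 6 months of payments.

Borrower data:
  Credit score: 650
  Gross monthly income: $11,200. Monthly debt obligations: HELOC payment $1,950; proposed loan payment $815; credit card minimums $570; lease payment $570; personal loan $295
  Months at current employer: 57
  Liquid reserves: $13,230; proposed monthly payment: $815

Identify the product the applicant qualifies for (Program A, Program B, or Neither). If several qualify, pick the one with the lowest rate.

Total debts = (1,950 + 815 + 570 + 570 + 295) = 4,200; DTI = 4,200/11,200 = 37.5%.
Reserves = 13,230/815 = 16.2 months.
Program A: score 650 < 660; DTI 37.5% > 36%; employment 57 ≥ 18 mo; reserves 16.2 ≥ 9 mo → does not qualify.
Program B: score 650 ≥ 580; DTI 37.5% ≤ 43%; reserves 16.2 ≥ 6 mo → qualifies.

Program B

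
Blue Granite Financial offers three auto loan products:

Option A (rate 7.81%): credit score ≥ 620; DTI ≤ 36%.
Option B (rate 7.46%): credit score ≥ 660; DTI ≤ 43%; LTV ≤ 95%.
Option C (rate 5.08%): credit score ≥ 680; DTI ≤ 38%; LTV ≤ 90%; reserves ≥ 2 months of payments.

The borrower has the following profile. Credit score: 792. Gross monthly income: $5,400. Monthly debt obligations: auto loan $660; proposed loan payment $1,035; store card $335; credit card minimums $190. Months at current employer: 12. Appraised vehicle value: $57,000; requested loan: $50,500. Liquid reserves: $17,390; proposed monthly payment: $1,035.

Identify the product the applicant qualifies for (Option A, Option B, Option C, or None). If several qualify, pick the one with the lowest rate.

Option B

Total debts = (660 + 1,035 + 335 + 190) = 2,220; DTI = 2,220/5,400 = 41.1%.
LTV = 50,500/57,000 = 88.6%.
Reserves = 17,390/1,035 = 16.8 months.
Option A: score 792 ≥ 620; DTI 41.1% > 36% → does not qualify.
Option B: score 792 ≥ 660; DTI 41.1% ≤ 43%; LTV 88.6% ≤ 95% → qualifies.
Option C: score 792 ≥ 680; DTI 41.1% > 38%; LTV 88.6% ≤ 90%; reserves 16.8 ≥ 2 mo → does not qualify.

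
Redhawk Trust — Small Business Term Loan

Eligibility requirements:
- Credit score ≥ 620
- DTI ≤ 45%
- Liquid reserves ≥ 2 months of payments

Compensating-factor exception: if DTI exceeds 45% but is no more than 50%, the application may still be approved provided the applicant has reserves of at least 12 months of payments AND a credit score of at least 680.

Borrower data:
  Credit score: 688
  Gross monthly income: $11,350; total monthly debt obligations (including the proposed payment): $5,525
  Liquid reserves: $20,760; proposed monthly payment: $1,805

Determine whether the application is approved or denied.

Credit score 688 ≥ 620 (meets base)
DTI: 5,525 ÷ 11,350 = 48.7%, over the 45% base limit.
Liquid reserves cover 20,760/1,805 = 11.5 months — ≥ 2 required
DTI 48.7% is within the 45%–50% exception band; checking compensating factors.
Reserves 11.5 < 12 months; credit score 688 ≥ 680.
Compensating-factor requirement not fully met.

Denied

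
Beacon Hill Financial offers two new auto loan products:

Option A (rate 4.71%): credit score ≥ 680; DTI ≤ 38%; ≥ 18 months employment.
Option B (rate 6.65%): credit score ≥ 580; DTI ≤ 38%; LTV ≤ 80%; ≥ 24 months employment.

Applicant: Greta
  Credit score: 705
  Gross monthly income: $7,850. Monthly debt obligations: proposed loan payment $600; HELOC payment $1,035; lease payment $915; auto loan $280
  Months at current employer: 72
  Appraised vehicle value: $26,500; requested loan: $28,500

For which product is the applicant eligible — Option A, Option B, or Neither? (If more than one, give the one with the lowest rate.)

Option A

Total debts = (600 + 1,035 + 915 + 280) = 2,830; DTI = 2,830/7,850 = 36.1%.
LTV = 28,500/26,500 = 107.5%.
Option A: score 705 ≥ 680; DTI 36.1% ≤ 38%; employment 72 ≥ 18 mo → qualifies.
Option B: score 705 ≥ 580; DTI 36.1% ≤ 38%; LTV 107.5% > 80%; employment 72 ≥ 24 mo → does not qualify.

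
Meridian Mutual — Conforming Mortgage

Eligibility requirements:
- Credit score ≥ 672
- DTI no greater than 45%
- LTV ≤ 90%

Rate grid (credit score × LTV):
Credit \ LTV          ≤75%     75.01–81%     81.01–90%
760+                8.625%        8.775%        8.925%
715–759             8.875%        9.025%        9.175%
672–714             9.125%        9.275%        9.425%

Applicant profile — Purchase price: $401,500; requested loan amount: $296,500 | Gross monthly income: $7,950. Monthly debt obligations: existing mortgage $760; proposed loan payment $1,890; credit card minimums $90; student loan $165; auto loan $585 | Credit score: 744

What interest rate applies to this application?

Credit score 744 ≥ 672; Total monthly debts = (760 + 1,890 + 90 + 165 + 585) = 3,490. Debt-to-income = 3,490/7,950 = 43.9% — meets 45% limit
Loan-to-value = 296,500/401,500 = 73.8% — pass (90% max)
Row: 744 falls in 715–759. Column: 73.8% falls in ≤75%. Rate = 8.875%.

8.875%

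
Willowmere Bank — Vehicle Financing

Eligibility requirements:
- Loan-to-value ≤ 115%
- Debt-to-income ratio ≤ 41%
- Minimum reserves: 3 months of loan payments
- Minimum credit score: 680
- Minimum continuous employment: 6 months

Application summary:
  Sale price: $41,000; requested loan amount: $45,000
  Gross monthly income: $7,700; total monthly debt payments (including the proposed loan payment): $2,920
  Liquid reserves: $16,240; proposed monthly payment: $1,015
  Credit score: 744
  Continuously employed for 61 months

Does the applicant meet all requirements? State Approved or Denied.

Approved

LTV = 45,000/41,000 = 109.8% ≤ 115%
DTI = 2,920/7,700 = 37.9% ≤ 41%
Reserves: 16,240 ÷ 1,015 = 16.0 months (meets 3-month minimum)
Credit score 744 ≥ 680 (meets)
Employment 61 ≥ 6 months
All criteria satisfied.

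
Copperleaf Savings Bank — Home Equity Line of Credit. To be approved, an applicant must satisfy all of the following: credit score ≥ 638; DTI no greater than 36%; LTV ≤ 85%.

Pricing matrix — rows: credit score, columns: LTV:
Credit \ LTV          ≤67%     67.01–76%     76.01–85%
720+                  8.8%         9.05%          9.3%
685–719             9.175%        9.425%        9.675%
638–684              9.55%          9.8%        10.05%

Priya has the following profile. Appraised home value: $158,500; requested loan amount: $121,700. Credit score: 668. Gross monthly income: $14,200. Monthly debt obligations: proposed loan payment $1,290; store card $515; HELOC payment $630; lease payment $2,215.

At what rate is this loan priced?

10.05%

Credit score 668 ≥ 638; Total monthly debts = (1,290 + 515 + 630 + 2,215) = 4,650. DTI: 4,650 ÷ 14,200 = 32.7%, within the 36% cap
LTV = 121,700/158,500 = 76.8% ≤ 85%
Row: 668 falls in 638–684. Column: 76.8% falls in 76.01–85%. Rate = 10.05%.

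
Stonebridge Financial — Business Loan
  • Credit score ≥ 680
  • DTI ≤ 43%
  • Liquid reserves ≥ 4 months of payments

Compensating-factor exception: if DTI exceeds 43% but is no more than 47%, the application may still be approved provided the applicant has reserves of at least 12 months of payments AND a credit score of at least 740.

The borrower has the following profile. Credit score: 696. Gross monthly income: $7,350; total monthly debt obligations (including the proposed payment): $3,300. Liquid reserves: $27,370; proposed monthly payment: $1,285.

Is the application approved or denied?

Denied

Credit score 696 ≥ 680 (meets base)
DTI = 3,300/7,350 = 44.9% > 43% — standard DTI limit exceeded.
Reserves: 27,370 ÷ 1,285 = 21.3 months (meets 4-month minimum)
44.9% falls in the override range (43%–47%), so the compensating-factor test applies.
Reserves 21.3 ≥ 12 months; credit score 696 < 740.
Compensating-factor requirement not fully met.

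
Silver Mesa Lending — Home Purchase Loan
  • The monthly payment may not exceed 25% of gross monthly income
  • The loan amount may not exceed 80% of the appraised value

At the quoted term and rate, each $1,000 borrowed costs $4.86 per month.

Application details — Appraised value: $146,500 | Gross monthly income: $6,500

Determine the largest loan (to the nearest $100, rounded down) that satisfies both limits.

Payment cap: 25% × $6,500 = $1,625/month.
At $4.86 per $1,000, that supports 1,625/4.86 × 1,000 ≈ $334,362 → $334,300.
LTV cap: 80% × $146,500 = $117,200 → $117,200.
Binding constraint: loan-to-value.

$117,200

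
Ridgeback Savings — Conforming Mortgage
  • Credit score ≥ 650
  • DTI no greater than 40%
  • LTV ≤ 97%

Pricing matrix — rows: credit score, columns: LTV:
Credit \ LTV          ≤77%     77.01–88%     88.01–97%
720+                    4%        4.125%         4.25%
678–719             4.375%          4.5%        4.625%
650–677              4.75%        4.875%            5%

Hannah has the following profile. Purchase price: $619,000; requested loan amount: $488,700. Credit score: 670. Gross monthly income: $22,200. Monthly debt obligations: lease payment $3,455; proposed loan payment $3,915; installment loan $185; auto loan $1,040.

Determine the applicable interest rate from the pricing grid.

Credit score 670 ≥ 650; Total monthly debts = (3,455 + 3,915 + 185 + 1,040) = 8,595. Debt-to-income = 8,595/22,200 = 38.7% — meets 40% limit
LTV = 488,700/619,000 = 78.9% ≤ 97%
Score 670 is in the 650–677 band; LTV 78.9% is in the 77.01–88% band → 4.875%.

4.875%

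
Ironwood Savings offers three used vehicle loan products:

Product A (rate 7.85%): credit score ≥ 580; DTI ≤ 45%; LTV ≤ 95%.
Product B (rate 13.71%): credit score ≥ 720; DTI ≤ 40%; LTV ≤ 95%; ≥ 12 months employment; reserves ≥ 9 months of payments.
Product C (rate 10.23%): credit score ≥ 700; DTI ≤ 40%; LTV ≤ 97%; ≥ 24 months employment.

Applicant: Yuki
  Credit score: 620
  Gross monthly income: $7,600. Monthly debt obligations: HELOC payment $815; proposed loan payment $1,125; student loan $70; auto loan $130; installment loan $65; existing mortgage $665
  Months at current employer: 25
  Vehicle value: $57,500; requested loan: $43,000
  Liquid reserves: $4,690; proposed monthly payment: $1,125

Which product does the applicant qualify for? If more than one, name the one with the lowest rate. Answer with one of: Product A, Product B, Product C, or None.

Total debts = (815 + 1,125 + 70 + 130 + 65 + 665) = 2,870; DTI = 2,870/7,600 = 37.8%.
LTV = 43,000/57,500 = 74.8%.
Reserves = 4,690/1,125 = 4.2 months.
Product A: score 620 ≥ 580; DTI 37.8% ≤ 45%; LTV 74.8% ≤ 95% → qualifies.
Product B: score 620 < 720; DTI 37.8% ≤ 40%; LTV 74.8% ≤ 95%; employment 25 ≥ 12 mo; reserves 4.2 < 9 mo → does not qualify.
Product C: score 620 < 700; DTI 37.8% ≤ 40%; LTV 74.8% ≤ 97%; employment 25 ≥ 24 mo → does not qualify.

Product A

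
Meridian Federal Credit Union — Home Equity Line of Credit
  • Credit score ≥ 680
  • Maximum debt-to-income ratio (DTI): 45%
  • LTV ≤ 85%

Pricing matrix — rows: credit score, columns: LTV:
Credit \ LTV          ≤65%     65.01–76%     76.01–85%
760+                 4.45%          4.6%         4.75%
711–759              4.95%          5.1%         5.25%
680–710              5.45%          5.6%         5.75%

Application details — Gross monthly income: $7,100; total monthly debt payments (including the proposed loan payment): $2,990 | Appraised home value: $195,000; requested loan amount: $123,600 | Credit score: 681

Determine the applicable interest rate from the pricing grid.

Credit score 681 ≥ 680; DTI: 2,990 ÷ 7,100 = 42.1%, within the 45% cap
LTV: 123,600 ÷ 195,000 = 63.4%, within 85% cap
Credit 681 → row 680–710; LTV 63.4% → column ≤65%. Grid cell → 5.45%.

5.45%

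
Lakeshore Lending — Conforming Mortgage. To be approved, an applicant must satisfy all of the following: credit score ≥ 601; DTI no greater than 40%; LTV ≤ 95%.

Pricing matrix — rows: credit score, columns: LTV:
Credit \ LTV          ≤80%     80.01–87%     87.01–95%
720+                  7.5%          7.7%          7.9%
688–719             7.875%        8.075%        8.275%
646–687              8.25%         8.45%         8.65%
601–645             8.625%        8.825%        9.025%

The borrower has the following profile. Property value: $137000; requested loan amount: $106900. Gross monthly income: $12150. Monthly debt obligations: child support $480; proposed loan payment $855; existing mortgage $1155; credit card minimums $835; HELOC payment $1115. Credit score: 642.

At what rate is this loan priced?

8.625%

Credit score 642 ≥ 601; Total monthly debts = (480 + 855 + 1,155 + 835 + 1,115) = 4,440. DTI: 4,440 ÷ 12,150 = 36.5%, within the 40% cap
LTV = 106,900/137,000 = 78% ≤ 95%
Credit 642 → row 601–645; LTV 78% → column ≤80%. Grid cell → 8.625%.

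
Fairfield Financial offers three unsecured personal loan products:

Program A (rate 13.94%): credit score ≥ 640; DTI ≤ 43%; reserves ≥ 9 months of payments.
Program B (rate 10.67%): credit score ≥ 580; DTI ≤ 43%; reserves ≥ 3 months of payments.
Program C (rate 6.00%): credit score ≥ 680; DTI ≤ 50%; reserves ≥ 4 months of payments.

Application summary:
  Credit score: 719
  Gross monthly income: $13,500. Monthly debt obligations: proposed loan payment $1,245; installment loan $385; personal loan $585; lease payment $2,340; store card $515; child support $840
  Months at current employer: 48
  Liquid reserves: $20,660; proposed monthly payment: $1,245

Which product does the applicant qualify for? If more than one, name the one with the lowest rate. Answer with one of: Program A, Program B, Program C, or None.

Total debts = (1,245 + 385 + 585 + 2,340 + 515 + 840) = 5,910; DTI = 5,910/13,500 = 43.8%.
Reserves = 20,660/1,245 = 16.6 months.
Program A: score 719 ≥ 640; DTI 43.8% > 43%; reserves 16.6 ≥ 9 mo → does not qualify.
Program B: score 719 ≥ 580; DTI 43.8% > 43%; reserves 16.6 ≥ 3 mo → does not qualify.
Program C: score 719 ≥ 680; DTI 43.8% ≤ 50%; reserves 16.6 ≥ 4 mo → qualifies.

Program C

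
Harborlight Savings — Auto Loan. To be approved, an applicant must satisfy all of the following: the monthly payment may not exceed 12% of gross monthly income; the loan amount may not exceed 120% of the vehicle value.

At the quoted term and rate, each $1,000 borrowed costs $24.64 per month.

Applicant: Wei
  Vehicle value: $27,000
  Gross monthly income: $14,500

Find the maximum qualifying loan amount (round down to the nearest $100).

Payment cap: 12% × $14,500 = $1,740/month.
At $24.64 per $1,000, that supports 1,740/24.64 × 1,000 ≈ $70,616 → $70,600.
LTV cap: 120% × $27,000 = $32,400 → $32,400.
Binding constraint: loan-to-value.

$32,400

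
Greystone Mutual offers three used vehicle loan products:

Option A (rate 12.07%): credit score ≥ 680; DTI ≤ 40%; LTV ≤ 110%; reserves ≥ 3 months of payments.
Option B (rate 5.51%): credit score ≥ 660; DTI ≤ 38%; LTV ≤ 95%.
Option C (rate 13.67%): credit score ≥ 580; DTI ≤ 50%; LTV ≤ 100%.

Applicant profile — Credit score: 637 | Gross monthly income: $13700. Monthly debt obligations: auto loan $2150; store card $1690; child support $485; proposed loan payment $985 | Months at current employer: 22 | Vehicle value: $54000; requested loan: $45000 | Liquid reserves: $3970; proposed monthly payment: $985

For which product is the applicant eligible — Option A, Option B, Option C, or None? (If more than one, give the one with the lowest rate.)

Option C

Total debts = (2,150 + 1,690 + 485 + 985) = 5,310; DTI = 5,310/13,700 = 38.8%.
LTV = 45,000/54,000 = 83.3%.
Reserves = 3,970/985 = 4.0 months.
Option A: score 637 < 680; DTI 38.8% ≤ 40%; LTV 83.3% ≤ 110%; reserves 4.0 ≥ 3 mo → does not qualify.
Option B: score 637 < 660; DTI 38.8% > 38%; LTV 83.3% ≤ 95% → does not qualify.
Option C: score 637 ≥ 580; DTI 38.8% ≤ 50%; LTV 83.3% ≤ 100% → qualifies.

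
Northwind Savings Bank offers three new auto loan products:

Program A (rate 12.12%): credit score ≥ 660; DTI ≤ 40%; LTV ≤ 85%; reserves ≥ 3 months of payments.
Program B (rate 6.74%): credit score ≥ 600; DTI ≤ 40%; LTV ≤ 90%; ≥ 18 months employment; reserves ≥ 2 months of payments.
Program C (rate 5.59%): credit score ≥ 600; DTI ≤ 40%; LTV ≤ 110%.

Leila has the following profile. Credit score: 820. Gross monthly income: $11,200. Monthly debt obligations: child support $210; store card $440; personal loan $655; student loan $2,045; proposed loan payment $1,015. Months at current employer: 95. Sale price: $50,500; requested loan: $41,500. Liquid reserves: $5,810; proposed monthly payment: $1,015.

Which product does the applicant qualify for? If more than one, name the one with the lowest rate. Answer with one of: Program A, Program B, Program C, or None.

Total debts = (210 + 440 + 655 + 2,045 + 1,015) = 4,365; DTI = 4,365/11,200 = 39%.
LTV = 41,500/50,500 = 82.2%.
Reserves = 5,810/1,015 = 5.7 months.
Program A: score 820 ≥ 660; DTI 39% ≤ 40%; LTV 82.2% ≤ 85%; reserves 5.7 ≥ 3 mo → qualifies.
Program B: score 820 ≥ 600; DTI 39% ≤ 40%; LTV 82.2% ≤ 90%; employment 95 ≥ 18 mo; reserves 5.7 ≥ 2 mo → qualifies.
Program C: score 820 ≥ 600; DTI 39% ≤ 40%; LTV 82.2% ≤ 110% → qualifies.
Qualifying: Program A, Program B, Program C. Lowest rate is 5.59% → Program C.

Program C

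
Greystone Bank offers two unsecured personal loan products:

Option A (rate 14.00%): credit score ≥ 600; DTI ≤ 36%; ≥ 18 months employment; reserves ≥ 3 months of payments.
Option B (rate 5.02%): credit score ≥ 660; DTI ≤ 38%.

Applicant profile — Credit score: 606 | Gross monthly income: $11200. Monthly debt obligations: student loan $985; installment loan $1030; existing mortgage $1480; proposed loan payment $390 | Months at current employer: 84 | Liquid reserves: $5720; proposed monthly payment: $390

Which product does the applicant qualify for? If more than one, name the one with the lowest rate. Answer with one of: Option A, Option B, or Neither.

Option A

Total debts = (985 + 1,030 + 1,480 + 390) = 3,885; DTI = 3,885/11,200 = 34.7%.
Reserves = 5,720/390 = 14.7 months.
Option A: score 606 ≥ 600; DTI 34.7% ≤ 36%; employment 84 ≥ 18 mo; reserves 14.7 ≥ 3 mo → qualifies.
Option B: score 606 < 660; DTI 34.7% ≤ 38% → does not qualify.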